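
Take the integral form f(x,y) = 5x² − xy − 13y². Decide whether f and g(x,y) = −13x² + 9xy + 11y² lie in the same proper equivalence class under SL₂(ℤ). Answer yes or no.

D₁ = 261, D₂ = 653
discriminants differ ⇒ not SL₂(ℤ)-equivalent

no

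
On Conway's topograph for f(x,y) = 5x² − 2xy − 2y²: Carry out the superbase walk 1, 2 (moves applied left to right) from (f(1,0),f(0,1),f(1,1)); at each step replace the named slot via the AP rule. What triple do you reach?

start (5,-2,1) = (f(1,0),f(0,1),f(1,1))
replace slot 1: 2·((-2)+1) − 5 = -7 → (-7,-2,1)
replace slot 2: 2·((-7)+1) − (-2) = -10 → (-7,-10,1)

-7,-10,1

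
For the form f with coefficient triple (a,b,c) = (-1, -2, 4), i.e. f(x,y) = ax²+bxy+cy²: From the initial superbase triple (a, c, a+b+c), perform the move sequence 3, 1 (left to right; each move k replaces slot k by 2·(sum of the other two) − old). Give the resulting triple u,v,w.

start (-1,4,1) = (f(1,0),f(0,1),f(1,1))
replace slot 3: 2·((-1)+4) − 1 = 5 → (-1,4,5)
replace slot 1: 2·(4+5) − (-1) = 19 → (19,4,5)

19,4,5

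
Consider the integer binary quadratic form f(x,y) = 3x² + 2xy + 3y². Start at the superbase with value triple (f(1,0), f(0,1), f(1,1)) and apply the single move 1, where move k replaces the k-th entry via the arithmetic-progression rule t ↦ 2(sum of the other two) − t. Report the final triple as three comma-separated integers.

start (3,3,8) = (f(1,0),f(0,1),f(1,1))
replace slot 1: 2·(3+8) − 3 = 19 → (19,3,8)

19,3,8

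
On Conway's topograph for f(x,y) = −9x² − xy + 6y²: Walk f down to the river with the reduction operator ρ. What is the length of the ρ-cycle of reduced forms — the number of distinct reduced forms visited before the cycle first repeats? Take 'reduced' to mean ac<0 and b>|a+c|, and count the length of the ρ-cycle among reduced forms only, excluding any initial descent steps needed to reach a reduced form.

D = 217, ⌊√D⌋ = 14
descent: ρ → (6,13,-2)  [lands on river]
river: ρ → (-2,11,12)
river: ρ → (12,13,-1)
river: ρ → (-1,13,12)
river: ρ → (12,11,-2)
river: ρ → (-2,13,6)
river: ρ → (6,11,-4)
river: ρ → (-4,13,3)
river: ρ → (3,11,-8)
river: ρ → (-8,5,6)
river: ρ → (6,7,-7)
river: ρ → (-7,7,6)
river: ρ → (6,5,-8)
river: ρ → (-8,11,3)
river: ρ → (3,13,-4)
river: ρ → (-4,11,6)
ρ-cycle length = 16 (tail of 1 descent step not counted)

16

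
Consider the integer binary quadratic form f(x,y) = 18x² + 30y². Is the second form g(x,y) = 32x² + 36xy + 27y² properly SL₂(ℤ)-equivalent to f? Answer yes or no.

D₁ = -2160, D₂ = -2160
f: reduced (well bottom): (18,0,30) with a≤c, −a<b≤a
g: translate: b→-28 (≡36 mod 64), so (32,36,27)→(32,-28,23)
g: flip: (32,-28,23)→(23,28,32)
g: translate: b→-18 (≡28 mod 46), so (23,28,32)→(23,-18,27)
g: reduced (well bottom): (23,-18,27) with a≤c, −a<b≤a
reduced forms (18, 0, 30) vs (23, -18, 27) ⇒ inequivalent

no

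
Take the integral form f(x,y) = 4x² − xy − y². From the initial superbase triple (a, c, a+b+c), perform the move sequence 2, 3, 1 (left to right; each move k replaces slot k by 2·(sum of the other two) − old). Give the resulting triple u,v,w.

start (4,-1,2) = (f(1,0),f(0,1),f(1,1))
replace slot 2: 2·(4+2) − (-1) = 13 → (4,13,2)
replace slot 3: 2·(4+13) − 2 = 32 → (4,13,32)
replace slot 1: 2·(13+32) − 4 = 86 → (86,13,32)

86,13,32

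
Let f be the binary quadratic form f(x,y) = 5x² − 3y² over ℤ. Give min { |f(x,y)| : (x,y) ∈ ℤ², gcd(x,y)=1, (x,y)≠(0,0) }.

descent: ρ → (-3,6,2)  [lands on river]
river: ρ → (2,6,-3)
closes: descent 1, river 2
min |a| on river = 2

2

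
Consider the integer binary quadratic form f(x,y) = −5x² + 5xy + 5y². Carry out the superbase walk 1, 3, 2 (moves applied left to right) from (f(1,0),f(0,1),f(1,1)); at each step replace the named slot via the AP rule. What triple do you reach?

start (-5,5,5) = (f(1,0),f(0,1),f(1,1))
replace slot 1: 2·(5+5) − (-5) = 25 → (25,5,5)
replace slot 3: 2·(25+5) − 5 = 55 → (25,5,55)
replace slot 2: 2·(25+55) − 5 = 155 → (25,155,55)

25,155,55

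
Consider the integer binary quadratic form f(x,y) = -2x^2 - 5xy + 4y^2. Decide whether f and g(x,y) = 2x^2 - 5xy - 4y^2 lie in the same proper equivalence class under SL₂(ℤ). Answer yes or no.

D₁ = 57, D₂ = 57
river cycle of f (length 6): (4, 5, -2), (-2, 7, 1), (1, 7, -2), (-2, 5, 4), (4, 3, -3), (-3, 3, 4)
river cycle of g (length 6): (-4, 5, 2), (2, 7, -1), (-1, 7, 2), (2, 5, -4), (-4, 3, 3), (3, 3, -4)
cycles differ ⇒ inequivalent

no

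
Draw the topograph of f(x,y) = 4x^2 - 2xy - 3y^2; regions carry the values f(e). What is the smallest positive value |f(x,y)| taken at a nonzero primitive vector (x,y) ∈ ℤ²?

descent: ρ → (-3,2,4)  [lands on river]
river: ρ → (4,6,-1)
river: ρ → (-1,6,4)
river: ρ → (4,2,-3)
river: ρ → (-3,4,3)
river: ρ → (3,2,-4)
river: ρ → (-4,6,1)
river: ρ → (1,6,-4)
river: ρ → (-4,2,3)
river: ρ → (3,4,-3)
closes: descent 1, river 10
min |a| on river = 1

1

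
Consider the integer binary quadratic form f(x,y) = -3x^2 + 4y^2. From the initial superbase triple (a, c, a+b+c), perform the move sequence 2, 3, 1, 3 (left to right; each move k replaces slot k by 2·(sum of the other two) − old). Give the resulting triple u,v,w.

start (-3,4,1) = (f(1,0),f(0,1),f(1,1))
replace slot 2: 2·((-3)+1) − 4 = -8 → (-3,-8,1)
replace slot 3: 2·((-3)+(-8)) − 1 = -23 → (-3,-8,-23)
replace slot 1: 2·((-8)+(-23)) − (-3) = -59 → (-59,-8,-23)
replace slot 3: 2·((-59)+(-8)) − (-23) = -111 → (-59,-8,-111)

-59,-8,-111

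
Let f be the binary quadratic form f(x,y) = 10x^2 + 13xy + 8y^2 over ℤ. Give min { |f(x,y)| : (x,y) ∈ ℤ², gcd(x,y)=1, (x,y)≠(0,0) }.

translate: b→-7 (≡13 mod 20), so (10,13,8)→(10,-7,5)
flip: (10,-7,5)→(5,7,10)
translate: b→-3 (≡7 mod 10), so (5,7,10)→(5,-3,8)
reduced (well bottom): (5,-3,8) with a≤c, −a<b≤a
well minimum = a = 5

5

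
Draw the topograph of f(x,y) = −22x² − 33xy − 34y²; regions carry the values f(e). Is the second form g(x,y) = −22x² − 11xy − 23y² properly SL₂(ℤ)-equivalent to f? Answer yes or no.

D₁ = -1903, D₂ = -1903
f is negative-definite; reduce −f:
−f: translate: b→-11 (≡33 mod 44), so (22,33,34)→(22,-11,23)
−f: reduced (well bottom): (22,-11,23) with a≤c, −a<b≤a
flip sign back: reduced form of f is (-22,11,-23)
g is negative-definite; reduce −g:
−g: reduced (well bottom): (22,11,23) with a≤c, −a<b≤a
flip sign back: reduced form of g is (-22,-11,-23)
reduced forms (-22, 11, -23) vs (-22, -11, -23) ⇒ inequivalent

no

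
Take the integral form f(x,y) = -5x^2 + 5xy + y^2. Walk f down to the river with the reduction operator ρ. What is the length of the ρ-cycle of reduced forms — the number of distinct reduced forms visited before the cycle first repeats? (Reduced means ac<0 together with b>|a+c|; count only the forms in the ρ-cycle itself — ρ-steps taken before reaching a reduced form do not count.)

D = 45, ⌊√D⌋ = 6
river: ρ → (1,5,-5)
river: ρ → (-5,5,1)
ρ-cycle length = 2 (tail of 0 descent steps not counted)

2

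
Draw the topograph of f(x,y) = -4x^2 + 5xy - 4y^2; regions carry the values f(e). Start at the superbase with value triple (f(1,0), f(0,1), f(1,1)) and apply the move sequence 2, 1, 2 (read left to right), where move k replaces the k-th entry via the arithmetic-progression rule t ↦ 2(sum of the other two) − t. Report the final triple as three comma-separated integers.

start (-4,-4,-3) = (f(1,0),f(0,1),f(1,1))
replace slot 2: 2·((-4)+(-3)) − (-4) = -10 → (-4,-10,-3)
replace slot 1: 2·((-10)+(-3)) − (-4) = -22 → (-22,-10,-3)
replace slot 2: 2·((-22)+(-3)) − (-10) = -40 → (-22,-40,-3)

-22,-40,-3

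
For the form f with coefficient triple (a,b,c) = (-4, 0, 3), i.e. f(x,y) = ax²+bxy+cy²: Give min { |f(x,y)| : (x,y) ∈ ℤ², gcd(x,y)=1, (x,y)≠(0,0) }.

descent: ρ → (3,6,-1)  [lands on river]
river: ρ → (-1,6,3)
closes: descent 1, river 2
min |a| on river = 1

1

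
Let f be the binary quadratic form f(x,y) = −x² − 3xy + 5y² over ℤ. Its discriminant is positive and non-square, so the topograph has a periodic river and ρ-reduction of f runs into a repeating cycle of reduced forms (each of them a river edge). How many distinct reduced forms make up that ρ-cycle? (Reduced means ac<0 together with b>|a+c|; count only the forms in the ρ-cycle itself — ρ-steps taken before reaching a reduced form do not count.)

D = 29, ⌊√D⌋ = 5
descent: ρ → (5,3,-1)
descent: ρ → (-1,5,1)  [lands on river]
river: ρ → (1,5,-1)
ρ-cycle length = 2 (tail of 2 descent steps not counted)

2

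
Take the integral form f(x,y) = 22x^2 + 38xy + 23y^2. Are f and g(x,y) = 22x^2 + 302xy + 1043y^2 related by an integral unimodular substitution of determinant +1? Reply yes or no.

D₁ = -580, D₂ = -580
f: translate: b→-6 (≡38 mod 44), so (22,38,23)→(22,-6,7)
f: flip: (22,-6,7)→(7,6,22)
f: reduced (well bottom): (7,6,22) with a≤c, −a<b≤a
g: translate: b→-6 (≡302 mod 44), so (22,302,1043)→(22,-6,7)
g: flip: (22,-6,7)→(7,6,22)
g: reduced (well bottom): (7,6,22) with a≤c, −a<b≤a
reduced forms (7, 6, 22) vs (7, 6, 22) ⇒ equivalent

yes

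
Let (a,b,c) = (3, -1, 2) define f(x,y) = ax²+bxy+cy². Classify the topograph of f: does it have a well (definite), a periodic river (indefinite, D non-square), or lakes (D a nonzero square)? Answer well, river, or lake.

D = b²−4ac = (-1)² − 4·3·2 = -23
D < 0 ⇒ definite ⇒ every region one sign ⇒ single well

well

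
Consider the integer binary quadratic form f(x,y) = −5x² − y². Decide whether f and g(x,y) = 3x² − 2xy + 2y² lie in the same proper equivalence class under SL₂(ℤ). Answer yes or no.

D₁ = -20, D₂ = -20
f is negative-definite; reduce −f:
−f: flip: (5,0,1)→(1,0,5)
−f: reduced (well bottom): (1,0,5) with a≤c, −a<b≤a
flip sign back: reduced form of f is (-1,0,-5)
g: flip: (3,-2,2)→(2,2,3)
g: reduced (well bottom): (2,2,3) with a≤c, −a<b≤a
reduced forms (-1, 0, -5) vs (2, 2, 3) ⇒ inequivalent

no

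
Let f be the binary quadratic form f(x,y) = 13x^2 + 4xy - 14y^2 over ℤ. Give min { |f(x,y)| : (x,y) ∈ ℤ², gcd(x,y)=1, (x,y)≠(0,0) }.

river: ρ → (-14,24,3)
river: ρ → (3,24,-14)
river: ρ → (-14,4,13)
river: ρ → (13,22,-5)
river: ρ → (-5,18,21)
river: ρ → (21,24,-2)
river: ρ → (-2,24,21)
river: ρ → (21,18,-5)
river: ρ → (-5,22,13)
river: ρ → (13,4,-14)
closes: descent 0, river 10
min |a| on river = 2

2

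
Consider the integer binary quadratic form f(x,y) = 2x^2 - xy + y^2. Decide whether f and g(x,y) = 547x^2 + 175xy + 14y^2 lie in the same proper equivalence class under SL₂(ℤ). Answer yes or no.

D₁ = -7, D₂ = -7
f: flip: (2,-1,1)→(1,1,2)
f: reduced (well bottom): (1,1,2) with a≤c, −a<b≤a
g: flip: (547,175,14)→(14,-175,547)
g: translate: b→-7 (≡-175 mod 28), so (14,-175,547)→(14,-7,1)
g: flip: (14,-7,1)→(1,7,14)
g: translate: b→1 (≡7 mod 2), so (1,7,14)→(1,1,2)
g: reduced (well bottom): (1,1,2) with a≤c, −a<b≤a
reduced forms (1, 1, 2) vs (1, 1, 2) ⇒ equivalent

yes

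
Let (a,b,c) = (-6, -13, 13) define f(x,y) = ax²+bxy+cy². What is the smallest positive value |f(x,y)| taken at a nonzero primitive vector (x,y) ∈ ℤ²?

descent: ρ → (13,13,-6)  [lands on river]
river: ρ → (-6,11,15)
river: ρ → (15,19,-2)
river: ρ → (-2,21,5)
river: ρ → (5,19,-6)
river: ρ → (-6,17,8)
river: ρ → (8,15,-8)
river: ρ → (-8,17,6)
river: ρ → (6,19,-5)
river: ρ → (-5,21,2)
river: ρ → (2,19,-15)
river: ρ → (-15,11,6)
river: ρ → (6,13,-13)
river: ρ → (-13,13,6)
river: ρ → (6,11,-15)
river: ρ → (-15,19,2)
river: ρ → (2,21,-5)
river: ρ → (-5,19,6)
river: ρ → (6,17,-8)
river: ρ → (-8,15,8)
river: ρ → (8,17,-6)
river: ρ → (-6,19,5)
river: ρ → (5,21,-2)
river: ρ → (-2,19,15)
river: ρ → (15,11,-6)
river: ρ → (-6,13,13)
closes: descent 1, river 26
min |a| on river = 2

2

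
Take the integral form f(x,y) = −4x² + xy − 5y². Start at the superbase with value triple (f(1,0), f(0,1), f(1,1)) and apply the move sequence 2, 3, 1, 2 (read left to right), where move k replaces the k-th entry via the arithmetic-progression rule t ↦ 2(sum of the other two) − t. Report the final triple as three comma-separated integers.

start (-4,-5,-8) = (f(1,0),f(0,1),f(1,1))
replace slot 2: 2·((-4)+(-8)) − (-5) = -19 → (-4,-19,-8)
replace slot 3: 2·((-4)+(-19)) − (-8) = -38 → (-4,-19,-38)
replace slot 1: 2·((-19)+(-38)) − (-4) = -110 → (-110,-19,-38)
replace slot 2: 2·((-110)+(-38)) − (-19) = -277 → (-110,-277,-38)

-110,-277,-38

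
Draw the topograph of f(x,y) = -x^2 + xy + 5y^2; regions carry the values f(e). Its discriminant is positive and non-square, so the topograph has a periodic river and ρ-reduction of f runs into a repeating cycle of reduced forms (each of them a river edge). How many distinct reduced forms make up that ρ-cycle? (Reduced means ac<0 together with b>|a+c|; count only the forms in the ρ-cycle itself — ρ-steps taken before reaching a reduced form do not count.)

D = 21, ⌊√D⌋ = 4
descent: ρ → (5,-1,-1)
descent: ρ → (-1,3,3)  [lands on river]
river: ρ → (3,3,-1)
ρ-cycle length = 2 (tail of 2 descent steps not counted)

2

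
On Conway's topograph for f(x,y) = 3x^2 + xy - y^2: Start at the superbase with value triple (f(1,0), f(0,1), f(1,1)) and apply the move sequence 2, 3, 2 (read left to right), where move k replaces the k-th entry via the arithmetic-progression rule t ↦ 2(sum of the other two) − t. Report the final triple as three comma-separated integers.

start (3,-1,3) = (f(1,0),f(0,1),f(1,1))
replace slot 2: 2·(3+3) − (-1) = 13 → (3,13,3)
replace slot 3: 2·(3+13) − 3 = 29 → (3,13,29)
replace slot 2: 2·(3+29) − 13 = 51 → (3,51,29)

3,51,29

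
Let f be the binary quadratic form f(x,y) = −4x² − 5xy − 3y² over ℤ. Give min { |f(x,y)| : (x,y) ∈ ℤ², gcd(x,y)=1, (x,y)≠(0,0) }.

translate: b→-3 (≡5 mod 8), so (4,5,3)→(4,-3,2)
flip: (4,-3,2)→(2,3,4)
translate: b→-1 (≡3 mod 4), so (2,3,4)→(2,-1,3)
reduced (well bottom): (2,-1,3) with a≤c, −a<b≤a
well minimum |f| = |-2| = 2 (negative-definite)

2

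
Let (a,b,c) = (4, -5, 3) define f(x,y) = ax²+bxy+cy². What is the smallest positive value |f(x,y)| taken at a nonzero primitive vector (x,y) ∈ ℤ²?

translate: b→3 (≡-5 mod 8), so (4,-5,3)→(4,3,2)
flip: (4,3,2)→(2,-3,4)
translate: b→1 (≡-3 mod 4), so (2,-3,4)→(2,1,3)
reduced (well bottom): (2,1,3) with a≤c, −a<b≤a
well minimum = a = 2

2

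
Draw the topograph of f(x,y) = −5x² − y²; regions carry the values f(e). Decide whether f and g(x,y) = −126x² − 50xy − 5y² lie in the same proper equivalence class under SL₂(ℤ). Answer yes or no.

D₁ = -20, D₂ = -20
f is negative-definite; reduce −f:
−f: flip: (5,0,1)→(1,0,5)
−f: reduced (well bottom): (1,0,5) with a≤c, −a<b≤a
flip sign back: reduced form of f is (-1,0,-5)
g is negative-definite; reduce −g:
−g: flip: (126,50,5)→(5,-50,126)
−g: translate: b→0 (≡-50 mod 10), so (5,-50,126)→(5,0,1)
−g: flip: (5,0,1)→(1,0,5)
−g: reduced (well bottom): (1,0,5) with a≤c, −a<b≤a
flip sign back: reduced form of g is (-1,0,-5)
reduced forms (-1, 0, -5) vs (-1, 0, -5) ⇒ equivalent

yes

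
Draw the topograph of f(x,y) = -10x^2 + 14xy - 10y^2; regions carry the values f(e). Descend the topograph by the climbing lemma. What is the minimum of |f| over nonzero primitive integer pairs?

translate: b→6 (≡-14 mod 20), so (10,-14,10)→(10,6,6)
flip: (10,6,6)→(6,-6,10)
translate: b→6 (≡-6 mod 12), so (6,-6,10)→(6,6,10)
reduced (well bottom): (6,6,10) with a≤c, −a<b≤a
well minimum |f| = |-6| = 6 (negative-definite)

6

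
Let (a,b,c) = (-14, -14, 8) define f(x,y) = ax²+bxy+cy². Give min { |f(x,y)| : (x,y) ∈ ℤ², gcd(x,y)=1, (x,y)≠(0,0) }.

descent: ρ → (8,14,-14)  [lands on river]
river: ρ → (-14,14,8)
river: ρ → (8,18,-10)
river: ρ → (-10,22,4)
river: ρ → (4,18,-20)
river: ρ → (-20,22,2)
river: ρ → (2,22,-20)
river: ρ → (-20,18,4)
river: ρ → (4,22,-10)
river: ρ → (-10,18,8)
closes: descent 1, river 10
min |a| on river = 2

2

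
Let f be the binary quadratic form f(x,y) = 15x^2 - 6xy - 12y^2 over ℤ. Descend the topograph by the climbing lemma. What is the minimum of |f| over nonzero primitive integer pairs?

descent: ρ → (-12,6,15)  [lands on river]
river: ρ → (15,24,-3)
river: ρ → (-3,24,15)
river: ρ → (15,6,-12)
river: ρ → (-12,18,9)
river: ρ → (9,18,-12)
closes: descent 1, river 6
min |a| on river = 3

3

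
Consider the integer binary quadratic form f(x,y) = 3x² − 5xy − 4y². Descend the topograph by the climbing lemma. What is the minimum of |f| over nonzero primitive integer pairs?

descent: ρ → (-4,5,3)  [lands on river]
river: ρ → (3,7,-2)
river: ρ → (-2,5,6)
river: ρ → (6,7,-1)
river: ρ → (-1,7,6)
river: ρ → (6,5,-2)
river: ρ → (-2,7,3)
river: ρ → (3,5,-4)
river: ρ → (-4,3,4)
river: ρ → (4,5,-3)
river: ρ → (-3,7,2)
river: ρ → (2,5,-6)
river: ρ → (-6,7,1)
river: ρ → (1,7,-6)
river: ρ → (-6,5,2)
river: ρ → (2,7,-3)
river: ρ → (-3,5,4)
river: ρ → (4,3,-4)
closes: descent 1, river 18
min |a| on river = 1

1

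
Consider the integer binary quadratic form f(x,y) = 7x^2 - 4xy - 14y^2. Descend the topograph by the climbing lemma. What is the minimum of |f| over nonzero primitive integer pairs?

descent: ρ → (-14,4,7)
descent: ρ → (7,10,-11)  [lands on river]
river: ρ → (-11,12,6)
river: ρ → (6,12,-11)
river: ρ → (-11,10,7)
river: ρ → (7,18,-3)
river: ρ → (-3,18,7)
closes: descent 2, river 6
min |a| on river = 3

3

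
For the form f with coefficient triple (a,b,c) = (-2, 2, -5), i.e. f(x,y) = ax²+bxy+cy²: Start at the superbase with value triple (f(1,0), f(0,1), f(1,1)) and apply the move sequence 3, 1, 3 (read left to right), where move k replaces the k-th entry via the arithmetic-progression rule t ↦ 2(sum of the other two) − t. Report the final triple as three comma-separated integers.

start (-2,-5,-5) = (f(1,0),f(0,1),f(1,1))
replace slot 3: 2·((-2)+(-5)) − (-5) = -9 → (-2,-5,-9)
replace slot 1: 2·((-5)+(-9)) − (-2) = -26 → (-26,-5,-9)
replace slot 3: 2·((-26)+(-5)) − (-9) = -53 → (-26,-5,-53)

-26,-5,-53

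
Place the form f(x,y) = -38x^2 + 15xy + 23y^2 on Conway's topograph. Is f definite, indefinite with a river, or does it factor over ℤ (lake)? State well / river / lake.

D = b²−4ac = 15² − 4·(-38)·23 = 3721
D = 61² is a perfect square ⇒ form factors over ℤ ⇒ lakes

lake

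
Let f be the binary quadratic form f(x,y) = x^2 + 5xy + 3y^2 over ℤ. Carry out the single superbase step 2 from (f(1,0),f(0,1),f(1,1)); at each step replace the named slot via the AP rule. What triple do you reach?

start (1,3,9) = (f(1,0),f(0,1),f(1,1))
replace slot 2: 2·(1+9) − 3 = 17 → (1,17,9)

1,17,9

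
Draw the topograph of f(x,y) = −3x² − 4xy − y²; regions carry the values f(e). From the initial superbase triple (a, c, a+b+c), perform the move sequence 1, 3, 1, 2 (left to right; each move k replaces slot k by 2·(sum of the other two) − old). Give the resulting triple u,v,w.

start (-3,-1,-8) = (f(1,0),f(0,1),f(1,1))
replace slot 1: 2·((-1)+(-8)) − (-3) = -15 → (-15,-1,-8)
replace slot 3: 2·((-15)+(-1)) − (-8) = -24 → (-15,-1,-24)
replace slot 1: 2·((-1)+(-24)) − (-15) = -35 → (-35,-1,-24)
replace slot 2: 2·((-35)+(-24)) − (-1) = -117 → (-35,-117,-24)

-35,-117,-24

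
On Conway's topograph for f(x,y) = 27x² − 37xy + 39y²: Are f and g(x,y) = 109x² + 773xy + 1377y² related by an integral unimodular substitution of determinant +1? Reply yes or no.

D₁ = -2843, D₂ = -2843
f: translate: b→17 (≡-37 mod 54), so (27,-37,39)→(27,17,29)
f: reduced (well bottom): (27,17,29) with a≤c, −a<b≤a
g: translate: b→-99 (≡773 mod 218), so (109,773,1377)→(109,-99,29)
g: flip: (109,-99,29)→(29,99,109)
g: translate: b→-17 (≡99 mod 58), so (29,99,109)→(29,-17,27)
g: flip: (29,-17,27)→(27,17,29)
g: reduced (well bottom): (27,17,29) with a≤c, −a<b≤a
reduced forms (27, 17, 29) vs (27, 17, 29) ⇒ equivalent

yes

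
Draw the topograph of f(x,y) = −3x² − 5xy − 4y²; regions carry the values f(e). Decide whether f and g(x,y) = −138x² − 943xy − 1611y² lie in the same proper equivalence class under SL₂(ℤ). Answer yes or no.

D₁ = -23, D₂ = -23
f is negative-definite; reduce −f:
−f: translate: b→-1 (≡5 mod 6), so (3,5,4)→(3,-1,2)
−f: flip: (3,-1,2)→(2,1,3)
−f: reduced (well bottom): (2,1,3) with a≤c, −a<b≤a
flip sign back: reduced form of f is (-2,-1,-3)
g is negative-definite; reduce −g:
−g: translate: b→115 (≡943 mod 276), so (138,943,1611)→(138,115,24)
−g: flip: (138,115,24)→(24,-115,138)
−g: translate: b→-19 (≡-115 mod 48), so (24,-115,138)→(24,-19,4)
−g: flip: (24,-19,4)→(4,19,24)
−g: translate: b→3 (≡19 mod 8), so (4,19,24)→(4,3,2)
−g: flip: (4,3,2)→(2,-3,4)
−g: translate: b→1 (≡-3 mod 4), so (2,-3,4)→(2,1,3)
−g: reduced (well bottom): (2,1,3) with a≤c, −a<b≤a
flip sign back: reduced form of g is (-2,-1,-3)
reduced forms (-2, -1, -3) vs (-2, -1, -3) ⇒ equivalent

yes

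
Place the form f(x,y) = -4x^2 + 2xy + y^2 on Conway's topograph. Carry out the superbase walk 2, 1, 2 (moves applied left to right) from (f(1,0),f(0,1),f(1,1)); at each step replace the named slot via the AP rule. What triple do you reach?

start (-4,1,-1) = (f(1,0),f(0,1),f(1,1))
replace slot 2: 2·((-4)+(-1)) − 1 = -11 → (-4,-11,-1)
replace slot 1: 2·((-11)+(-1)) − (-4) = -20 → (-20,-11,-1)
replace slot 2: 2·((-20)+(-1)) − (-11) = -31 → (-20,-31,-1)

-20,-31,-1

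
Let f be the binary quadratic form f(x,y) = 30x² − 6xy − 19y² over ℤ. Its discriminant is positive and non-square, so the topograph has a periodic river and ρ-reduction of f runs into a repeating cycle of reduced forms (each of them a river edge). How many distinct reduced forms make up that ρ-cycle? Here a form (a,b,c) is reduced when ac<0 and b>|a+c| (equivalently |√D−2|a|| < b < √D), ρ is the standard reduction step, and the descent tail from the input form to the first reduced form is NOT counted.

D = 2316, ⌊√D⌋ = 48
descent: ρ → (-19,44,5)  [lands on river]
river: ρ → (5,46,-10)
river: ρ → (-10,34,29)
river: ρ → (29,24,-15)
river: ρ → (-15,36,17)
river: ρ → (17,32,-19)
ρ-cycle length = 6 (tail of 1 descent step not counted)

6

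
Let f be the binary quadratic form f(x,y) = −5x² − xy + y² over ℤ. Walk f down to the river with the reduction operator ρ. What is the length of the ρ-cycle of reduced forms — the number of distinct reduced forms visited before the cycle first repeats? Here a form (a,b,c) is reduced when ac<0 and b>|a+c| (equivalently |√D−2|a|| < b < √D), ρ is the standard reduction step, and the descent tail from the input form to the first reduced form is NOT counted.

D = 21, ⌊√D⌋ = 4
descent: ρ → (1,3,-3)  [lands on river]
river: ρ → (-3,3,1)
ρ-cycle length = 2 (tail of 1 descent step not counted)

2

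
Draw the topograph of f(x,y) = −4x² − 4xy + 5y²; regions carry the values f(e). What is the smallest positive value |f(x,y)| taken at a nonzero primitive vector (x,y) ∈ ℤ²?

descent: ρ → (5,4,-4)  [lands on river]
river: ρ → (-4,4,5)
river: ρ → (5,6,-3)
river: ρ → (-3,6,5)
closes: descent 1, river 4
min |a| on river = 3

3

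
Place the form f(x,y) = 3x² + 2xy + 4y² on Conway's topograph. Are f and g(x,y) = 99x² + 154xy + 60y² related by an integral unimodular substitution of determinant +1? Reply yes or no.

D₁ = -44, D₂ = -44
f: reduced (well bottom): (3,2,4) with a≤c, −a<b≤a
g: translate: b→-44 (≡154 mod 198), so (99,154,60)→(99,-44,5)
g: flip: (99,-44,5)→(5,44,99)
g: translate: b→4 (≡44 mod 10), so (5,44,99)→(5,4,3)
g: flip: (5,4,3)→(3,-4,5)
g: translate: b→2 (≡-4 mod 6), so (3,-4,5)→(3,2,4)
g: reduced (well bottom): (3,2,4) with a≤c, −a<b≤a
reduced forms (3, 2, 4) vs (3, 2, 4) ⇒ equivalent

yes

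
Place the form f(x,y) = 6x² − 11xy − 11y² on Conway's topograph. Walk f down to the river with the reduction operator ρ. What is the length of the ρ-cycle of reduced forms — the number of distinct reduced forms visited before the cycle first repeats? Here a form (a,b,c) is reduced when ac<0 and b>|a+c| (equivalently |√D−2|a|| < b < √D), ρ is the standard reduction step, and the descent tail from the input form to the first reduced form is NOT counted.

D = 385, ⌊√D⌋ = 19
descent: ρ → (-11,11,6)  [lands on river]
river: ρ → (6,13,-9)
river: ρ → (-9,5,10)
river: ρ → (10,15,-4)
river: ρ → (-4,17,6)
river: ρ → (6,19,-1)
river: ρ → (-1,19,6)
river: ρ → (6,17,-4)
river: ρ → (-4,15,10)
river: ρ → (10,5,-9)
river: ρ → (-9,13,6)
river: ρ → (6,11,-11)
ρ-cycle length = 12 (tail of 1 descent step not counted)

12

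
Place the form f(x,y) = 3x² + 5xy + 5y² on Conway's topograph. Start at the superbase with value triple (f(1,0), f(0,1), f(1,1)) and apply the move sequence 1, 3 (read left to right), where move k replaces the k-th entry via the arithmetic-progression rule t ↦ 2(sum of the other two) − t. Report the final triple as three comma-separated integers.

start (3,5,13) = (f(1,0),f(0,1),f(1,1))
replace slot 1: 2·(5+13) − 3 = 33 → (33,5,13)
replace slot 3: 2·(33+5) − 13 = 63 → (33,5,63)

33,5,63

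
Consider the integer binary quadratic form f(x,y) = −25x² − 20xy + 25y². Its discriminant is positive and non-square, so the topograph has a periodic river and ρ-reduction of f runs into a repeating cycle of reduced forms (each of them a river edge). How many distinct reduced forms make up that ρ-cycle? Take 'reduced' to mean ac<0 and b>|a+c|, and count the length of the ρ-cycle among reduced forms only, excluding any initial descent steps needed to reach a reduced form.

D = 2900, ⌊√D⌋ = 53
descent: ρ → (25,20,-25)  [lands on river]
river: ρ → (-25,30,20)
river: ρ → (20,50,-5)
river: ρ → (-5,50,20)
river: ρ → (20,30,-25)
river: ρ → (-25,20,25)
river: ρ → (25,30,-20)
river: ρ → (-20,50,5)
river: ρ → (5,50,-20)
river: ρ → (-20,30,25)
ρ-cycle length = 10 (tail of 1 descent step not counted)

10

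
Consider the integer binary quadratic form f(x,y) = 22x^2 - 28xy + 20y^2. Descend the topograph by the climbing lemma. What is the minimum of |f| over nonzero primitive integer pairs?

translate: b→16 (≡-28 mod 44), so (22,-28,20)→(22,16,14)
flip: (22,16,14)→(14,-16,22)
translate: b→12 (≡-16 mod 28), so (14,-16,22)→(14,12,20)
reduced (well bottom): (14,12,20) with a≤c, −a<b≤a
well minimum = a = 14

14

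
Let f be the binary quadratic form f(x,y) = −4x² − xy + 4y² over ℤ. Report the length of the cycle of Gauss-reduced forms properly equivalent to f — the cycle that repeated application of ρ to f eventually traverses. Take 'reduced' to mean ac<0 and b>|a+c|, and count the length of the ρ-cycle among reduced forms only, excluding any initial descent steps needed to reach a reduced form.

D = 65, ⌊√D⌋ = 8
descent: ρ → (4,1,-4)  [lands on river]
river: ρ → (-4,7,1)
river: ρ → (1,7,-4)
river: ρ → (-4,1,4)
river: ρ → (4,7,-1)
river: ρ → (-1,7,4)
ρ-cycle length = 6 (tail of 1 descent step not counted)

6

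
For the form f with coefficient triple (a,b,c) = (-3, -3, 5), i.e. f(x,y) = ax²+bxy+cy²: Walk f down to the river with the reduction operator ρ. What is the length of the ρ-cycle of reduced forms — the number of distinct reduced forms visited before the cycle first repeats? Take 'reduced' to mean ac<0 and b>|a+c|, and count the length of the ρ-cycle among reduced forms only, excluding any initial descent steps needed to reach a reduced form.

D = 69, ⌊√D⌋ = 8
descent: ρ → (5,3,-3)  [lands on river]
river: ρ → (-3,3,5)
river: ρ → (5,7,-1)
river: ρ → (-1,7,5)
ρ-cycle length = 4 (tail of 1 descent step not counted)

4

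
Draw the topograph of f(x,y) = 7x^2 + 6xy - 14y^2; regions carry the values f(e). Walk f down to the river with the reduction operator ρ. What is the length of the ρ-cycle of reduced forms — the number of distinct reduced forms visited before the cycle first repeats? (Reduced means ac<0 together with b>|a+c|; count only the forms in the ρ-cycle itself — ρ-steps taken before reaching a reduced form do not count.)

D = 428, ⌊√D⌋ = 20
descent: ρ → (-14,-6,7)
descent: ρ → (7,20,-1)  [lands on river]
river: ρ → (-1,20,7)
river: ρ → (7,8,-13)
river: ρ → (-13,18,2)
river: ρ → (2,18,-13)
river: ρ → (-13,8,7)
ρ-cycle length = 6 (tail of 2 descent steps not counted)

6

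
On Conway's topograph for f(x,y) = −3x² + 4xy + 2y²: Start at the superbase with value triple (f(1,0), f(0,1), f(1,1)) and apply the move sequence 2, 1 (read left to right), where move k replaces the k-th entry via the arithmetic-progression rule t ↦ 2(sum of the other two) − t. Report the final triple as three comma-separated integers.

start (-3,2,3) = (f(1,0),f(0,1),f(1,1))
replace slot 2: 2·((-3)+3) − 2 = -2 → (-3,-2,3)
replace slot 1: 2·((-2)+3) − (-3) = 5 → (5,-2,3)

5,-2,3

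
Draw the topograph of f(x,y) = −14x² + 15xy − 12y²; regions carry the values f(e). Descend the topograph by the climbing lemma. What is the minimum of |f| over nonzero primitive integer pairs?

translate: b→13 (≡-15 mod 28), so (14,-15,12)→(14,13,11)
flip: (14,13,11)→(11,-13,14)
translate: b→9 (≡-13 mod 22), so (11,-13,14)→(11,9,12)
reduced (well bottom): (11,9,12) with a≤c, −a<b≤a
well minimum |f| = |-11| = 11 (negative-definite)

11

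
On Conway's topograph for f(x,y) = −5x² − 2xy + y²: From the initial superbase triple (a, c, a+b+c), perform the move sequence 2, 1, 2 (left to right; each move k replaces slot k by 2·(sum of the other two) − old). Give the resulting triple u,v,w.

start (-5,1,-6) = (f(1,0),f(0,1),f(1,1))
replace slot 2: 2·((-5)+(-6)) − 1 = -23 → (-5,-23,-6)
replace slot 1: 2·((-23)+(-6)) − (-5) = -53 → (-53,-23,-6)
replace slot 2: 2·((-53)+(-6)) − (-23) = -95 → (-53,-95,-6)

-53,-95,-6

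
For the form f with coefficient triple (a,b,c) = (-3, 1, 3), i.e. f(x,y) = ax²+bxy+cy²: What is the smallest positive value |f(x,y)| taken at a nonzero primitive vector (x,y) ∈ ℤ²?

river: ρ → (3,5,-1)
river: ρ → (-1,5,3)
river: ρ → (3,1,-3)
river: ρ → (-3,5,1)
river: ρ → (1,5,-3)
river: ρ → (-3,1,3)
closes: descent 0, river 6
min |a| on river = 1

1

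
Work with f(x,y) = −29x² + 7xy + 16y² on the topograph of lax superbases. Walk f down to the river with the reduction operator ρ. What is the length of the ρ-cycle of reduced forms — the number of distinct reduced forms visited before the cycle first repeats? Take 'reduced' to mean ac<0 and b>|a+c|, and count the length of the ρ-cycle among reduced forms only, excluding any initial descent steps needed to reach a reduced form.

D = 1905, ⌊√D⌋ = 43
descent: ρ → (16,25,-20)  [lands on river]
river: ρ → (-20,15,21)
river: ρ → (21,27,-14)
river: ρ → (-14,29,19)
river: ρ → (19,9,-24)
river: ρ → (-24,39,4)
river: ρ → (4,41,-14)
river: ρ → (-14,43,1)
river: ρ → (1,43,-14)
river: ρ → (-14,41,4)
river: ρ → (4,39,-24)
river: ρ → (-24,9,19)
river: ρ → (19,29,-14)
river: ρ → (-14,27,21)
river: ρ → (21,15,-20)
river: ρ → (-20,25,16)
river: ρ → (16,39,-6)
river: ρ → (-6,33,34)
river: ρ → (34,35,-5)
river: ρ → (-5,35,34)
river: ρ → (34,33,-6)
river: ρ → (-6,39,16)
ρ-cycle length = 22 (tail of 1 descent step not counted)

22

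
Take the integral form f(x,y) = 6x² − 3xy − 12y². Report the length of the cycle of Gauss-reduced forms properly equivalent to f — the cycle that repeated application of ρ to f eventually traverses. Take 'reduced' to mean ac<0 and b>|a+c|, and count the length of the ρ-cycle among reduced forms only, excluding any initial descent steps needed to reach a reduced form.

D = 297, ⌊√D⌋ = 17
descent: ρ → (-12,3,6)
descent: ρ → (6,9,-9)  [lands on river]
river: ρ → (-9,9,6)
river: ρ → (6,15,-3)
river: ρ → (-3,15,6)
ρ-cycle length = 4 (tail of 2 descent steps not counted)

4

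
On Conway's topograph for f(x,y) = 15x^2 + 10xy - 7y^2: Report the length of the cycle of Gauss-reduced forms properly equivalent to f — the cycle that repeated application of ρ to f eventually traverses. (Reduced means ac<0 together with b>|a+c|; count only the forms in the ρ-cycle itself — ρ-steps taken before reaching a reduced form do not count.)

D = 520, ⌊√D⌋ = 22
river: ρ → (-7,18,7)
river: ρ → (7,10,-15)
river: ρ → (-15,20,2)
river: ρ → (2,20,-15)
river: ρ → (-15,10,7)
river: ρ → (7,18,-7)
river: ρ → (-7,10,15)
river: ρ → (15,20,-2)
river: ρ → (-2,20,15)
river: ρ → (15,10,-7)
ρ-cycle length = 10 (tail of 0 descent steps not counted)

10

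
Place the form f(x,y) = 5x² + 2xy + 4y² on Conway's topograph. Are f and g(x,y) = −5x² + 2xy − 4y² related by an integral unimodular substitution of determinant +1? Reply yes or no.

D₁ = -76, D₂ = -76
f: flip: (5,2,4)→(4,-2,5)
f: reduced (well bottom): (4,-2,5) with a≤c, −a<b≤a
g is negative-definite; reduce −g:
−g: flip: (5,-2,4)→(4,2,5)
−g: reduced (well bottom): (4,2,5) with a≤c, −a<b≤a
flip sign back: reduced form of g is (-4,-2,-5)
reduced forms (4, -2, 5) vs (-4, -2, -5) ⇒ inequivalent

no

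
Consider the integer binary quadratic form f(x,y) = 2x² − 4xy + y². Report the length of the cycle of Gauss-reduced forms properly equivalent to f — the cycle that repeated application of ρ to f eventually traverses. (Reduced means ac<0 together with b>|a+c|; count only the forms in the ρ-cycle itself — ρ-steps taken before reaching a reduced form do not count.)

D = 8, ⌊√D⌋ = 2
descent: ρ → (1,2,-1)  [lands on river]
river: ρ → (-1,2,1)
ρ-cycle length = 2 (tail of 1 descent step not counted)

2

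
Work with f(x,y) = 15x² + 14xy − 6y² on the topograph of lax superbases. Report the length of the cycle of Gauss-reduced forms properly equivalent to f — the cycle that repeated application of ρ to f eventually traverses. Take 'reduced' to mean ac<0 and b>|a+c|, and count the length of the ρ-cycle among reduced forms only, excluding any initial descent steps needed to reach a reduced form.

D = 556, ⌊√D⌋ = 23
river: ρ → (-6,22,3)
river: ρ → (3,20,-13)
river: ρ → (-13,6,10)
river: ρ → (10,14,-9)
river: ρ → (-9,22,2)
river: ρ → (2,22,-9)
river: ρ → (-9,14,10)
river: ρ → (10,6,-13)
river: ρ → (-13,20,3)
river: ρ → (3,22,-6)
river: ρ → (-6,14,15)
river: ρ → (15,16,-5)
river: ρ → (-5,14,18)
river: ρ → (18,22,-1)
river: ρ → (-1,22,18)
river: ρ → (18,14,-5)
river: ρ → (-5,16,15)
river: ρ → (15,14,-6)
ρ-cycle length = 18 (tail of 0 descent steps not counted)

18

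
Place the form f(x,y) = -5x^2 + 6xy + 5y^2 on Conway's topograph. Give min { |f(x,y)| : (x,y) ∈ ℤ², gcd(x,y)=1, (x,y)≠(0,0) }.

river: ρ → (5,4,-6)
river: ρ → (-6,8,3)
river: ρ → (3,10,-3)
river: ρ → (-3,8,6)
river: ρ → (6,4,-5)
river: ρ → (-5,6,5)
closes: descent 0, river 6
min |a| on river = 3

3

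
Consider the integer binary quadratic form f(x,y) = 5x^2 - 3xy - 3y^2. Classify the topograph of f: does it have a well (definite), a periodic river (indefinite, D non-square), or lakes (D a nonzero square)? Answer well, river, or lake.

D = b²−4ac = (-3)² − 4·5·(-3) = 69
D > 0 non-square ⇒ indefinite ⇒ periodic river

river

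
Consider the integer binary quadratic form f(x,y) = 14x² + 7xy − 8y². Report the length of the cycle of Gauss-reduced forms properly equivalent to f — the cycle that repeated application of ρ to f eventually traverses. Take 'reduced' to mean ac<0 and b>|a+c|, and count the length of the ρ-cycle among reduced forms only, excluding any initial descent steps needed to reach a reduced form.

D = 497, ⌊√D⌋ = 22
river: ρ → (-8,9,13)
river: ρ → (13,17,-4)
river: ρ → (-4,15,17)
river: ρ → (17,19,-2)
river: ρ → (-2,21,7)
river: ρ → (7,21,-2)
river: ρ → (-2,19,17)
river: ρ → (17,15,-4)
river: ρ → (-4,17,13)
river: ρ → (13,9,-8)
river: ρ → (-8,7,14)
river: ρ → (14,21,-1)
river: ρ → (-1,21,14)
river: ρ → (14,7,-8)
ρ-cycle length = 14 (tail of 0 descent steps not counted)

14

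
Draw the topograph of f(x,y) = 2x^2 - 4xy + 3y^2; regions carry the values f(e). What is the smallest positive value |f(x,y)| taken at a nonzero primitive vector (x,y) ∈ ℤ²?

translate: b→0 (≡-4 mod 4), so (2,-4,3)→(2,0,1)
flip: (2,0,1)→(1,0,2)
reduced (well bottom): (1,0,2) with a≤c, −a<b≤a
well minimum = a = 1

1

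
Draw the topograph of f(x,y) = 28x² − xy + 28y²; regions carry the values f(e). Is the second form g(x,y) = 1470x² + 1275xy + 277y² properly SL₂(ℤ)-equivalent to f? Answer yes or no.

D₁ = -3135, D₂ = -3135
f: flip: (28,-1,28)→(28,1,28)
f: reduced (well bottom): (28,1,28) with a≤c, −a<b≤a
g: flip: (1470,1275,277)→(277,-1275,1470)
g: translate: b→-167 (≡-1275 mod 554), so (277,-1275,1470)→(277,-167,28)
g: flip: (277,-167,28)→(28,167,277)
g: translate: b→-1 (≡167 mod 56), so (28,167,277)→(28,-1,28)
g: flip: (28,-1,28)→(28,1,28)
g: reduced (well bottom): (28,1,28) with a≤c, −a<b≤a
reduced forms (28, 1, 28) vs (28, 1, 28) ⇒ equivalent

yes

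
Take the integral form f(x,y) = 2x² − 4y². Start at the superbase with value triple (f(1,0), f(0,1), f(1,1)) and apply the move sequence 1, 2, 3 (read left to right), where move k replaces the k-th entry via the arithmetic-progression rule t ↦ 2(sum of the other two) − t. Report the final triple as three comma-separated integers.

start (2,-4,-2) = (f(1,0),f(0,1),f(1,1))
replace slot 1: 2·((-4)+(-2)) − 2 = -14 → (-14,-4,-2)
replace slot 2: 2·((-14)+(-2)) − (-4) = -28 → (-14,-28,-2)
replace slot 3: 2·((-14)+(-28)) − (-2) = -82 → (-14,-28,-82)

-14,-28,-82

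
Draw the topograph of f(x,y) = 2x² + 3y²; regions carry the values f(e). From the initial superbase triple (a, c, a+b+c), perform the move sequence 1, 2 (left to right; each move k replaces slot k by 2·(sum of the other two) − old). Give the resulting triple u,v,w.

start (2,3,5) = (f(1,0),f(0,1),f(1,1))
replace slot 1: 2·(3+5) − 2 = 14 → (14,3,5)
replace slot 2: 2·(14+5) − 3 = 35 → (14,35,5)

14,35,5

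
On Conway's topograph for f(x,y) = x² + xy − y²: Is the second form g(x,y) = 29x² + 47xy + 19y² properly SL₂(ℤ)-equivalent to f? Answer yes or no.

D₁ = 5, D₂ = 5
river cycle of f (length 2): (-1, 1, 1), (1, 1, -1)
river cycle of g (length 2): (1, 1, -1), (-1, 1, 1)
cycles coincide ⇒ equivalent

yes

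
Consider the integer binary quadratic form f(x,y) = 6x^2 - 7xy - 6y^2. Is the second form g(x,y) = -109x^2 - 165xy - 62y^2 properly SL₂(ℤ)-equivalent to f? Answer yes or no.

D₁ = 193, D₂ = 193
river cycle of f (length 30): (-6, 7, 6), (6, 5, -7), (-7, 9, 4), (4, 7, -9), (-9, 11, 2), (2, 13, -3), (-3, 11, 6), (6, 13, -1), (-1, 13, 6), (6, 11, -3), … (20 more)
river cycle of g (length 30): (-6, 7, 6), (6, 5, -7), (-7, 9, 4), (4, 7, -9), (-9, 11, 2), (2, 13, -3), (-3, 11, 6), (6, 13, -1), (-1, 13, 6), (6, 11, -3), … (20 more)
cycles coincide ⇒ equivalent

yes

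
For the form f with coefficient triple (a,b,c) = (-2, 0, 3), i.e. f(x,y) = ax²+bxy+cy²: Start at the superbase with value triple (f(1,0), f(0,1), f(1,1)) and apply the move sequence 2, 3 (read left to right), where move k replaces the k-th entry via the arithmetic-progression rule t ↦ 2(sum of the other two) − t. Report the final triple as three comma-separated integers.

start (-2,3,1) = (f(1,0),f(0,1),f(1,1))
replace slot 2: 2·((-2)+1) − 3 = -5 → (-2,-5,1)
replace slot 3: 2·((-2)+(-5)) − 1 = -15 → (-2,-5,-15)

-2,-5,-15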